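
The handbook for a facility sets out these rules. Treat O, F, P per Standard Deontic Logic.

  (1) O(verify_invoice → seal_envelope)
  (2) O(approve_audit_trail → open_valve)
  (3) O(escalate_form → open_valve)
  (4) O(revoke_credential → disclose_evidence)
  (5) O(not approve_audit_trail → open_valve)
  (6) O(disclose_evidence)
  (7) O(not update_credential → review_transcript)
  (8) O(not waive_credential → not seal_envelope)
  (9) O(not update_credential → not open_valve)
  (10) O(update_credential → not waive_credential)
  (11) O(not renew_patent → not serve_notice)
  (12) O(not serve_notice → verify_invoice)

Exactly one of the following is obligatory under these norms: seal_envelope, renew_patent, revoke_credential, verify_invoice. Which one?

Premises 2 and 5 cover both cases: O(approve_audit_trail → open_valve) and O(not approve_audit_trail → open_valve). Since approve_audit_trail ∨ not approve_audit_trail is a tautology, O(open_valve) follows.
Premise 9, O(not update_credential → not open_valve), contraposes to O(open_valve → update_credential); with O(open_valve) we get O(update_credential).
Applying K to premise 10 (O(update_credential → not waive_credential)) and O(update_credential) yields O(not waive_credential).
Premise 8 is O(not waive_credential → not seal_envelope); since O(not waive_credential), deontic closure gives O(not seal_envelope).
The contrapositive of premise 1 (O(verify_invoice → seal_envelope)) is O(not seal_envelope → not verify_invoice), and O(not seal_envelope) is already established, so O(not verify_invoice).
The contrapositive of premise 12 (O(not serve_notice → verify_invoice)) is O(not verify_invoice → serve_notice), and O(not verify_invoice) is already established, so O(serve_notice).
Premise 11 is O(not renew_patent → not serve_notice); contrapositively O(serve_notice → renew_patent). Since O(serve_notice) holds, K gives O(renew_patent).
So O(renew_patent) holds — renew_patent is obligatory. None of the other listed options is made obligatory by any chain of premises.

renew_patent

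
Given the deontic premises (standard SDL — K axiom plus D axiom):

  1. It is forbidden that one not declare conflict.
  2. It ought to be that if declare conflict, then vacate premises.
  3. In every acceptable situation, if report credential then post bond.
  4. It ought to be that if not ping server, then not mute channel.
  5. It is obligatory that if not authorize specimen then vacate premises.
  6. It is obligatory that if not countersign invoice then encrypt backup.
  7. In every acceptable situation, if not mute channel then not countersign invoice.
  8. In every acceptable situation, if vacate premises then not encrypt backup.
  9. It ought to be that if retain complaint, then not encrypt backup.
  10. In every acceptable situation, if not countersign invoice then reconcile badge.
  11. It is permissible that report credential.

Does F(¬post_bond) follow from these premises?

No

Premise 3 is O(report_credential → post_bond), but O(report_credential) is not derivable from the premises (the permission P(report_credential) asserts only ¬O(¬report_credential), not O(report_credential)), so it does not yield O(post_bond).
No other premise forces O(post_bond). An ideal world satisfying every premise can still have ¬post_bond true, so F(¬post_bond) is not derivable.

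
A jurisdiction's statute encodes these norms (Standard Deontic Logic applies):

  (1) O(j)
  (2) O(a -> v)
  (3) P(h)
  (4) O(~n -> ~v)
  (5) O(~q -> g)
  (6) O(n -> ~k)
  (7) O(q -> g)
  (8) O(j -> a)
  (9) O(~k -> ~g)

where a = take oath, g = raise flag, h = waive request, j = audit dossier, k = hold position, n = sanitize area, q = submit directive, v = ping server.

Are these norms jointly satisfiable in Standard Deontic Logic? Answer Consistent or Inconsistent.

Premises 7 and 5 are O(q -> g) and O(~q -> g); every ideal world satisfies q or ~q, so in either case g holds — hence O(g).
Premise 9, O(~k -> ~g), contraposes to O(g -> k); with O(g) we get O(k).
Premise 6, O(n -> ~k), contraposes to O(k -> ~n); with O(k) we get O(~n).
From O(~n) and premise 4, O(~n -> ~v), we obtain O(~v).
Premise 2 is O(a -> v); contrapositively O(~v -> ~a). Since O(~v) holds, K gives O(~a).
Premise 8, O(j -> a), contraposes to O(~a -> ~j); with O(~a) we get O(~j).
However, premise 1 gives O(j).
We now have both O(~j) and O(j) — j is simultaneously obligatory and forbidden, violating the D-axiom.

Inconsistent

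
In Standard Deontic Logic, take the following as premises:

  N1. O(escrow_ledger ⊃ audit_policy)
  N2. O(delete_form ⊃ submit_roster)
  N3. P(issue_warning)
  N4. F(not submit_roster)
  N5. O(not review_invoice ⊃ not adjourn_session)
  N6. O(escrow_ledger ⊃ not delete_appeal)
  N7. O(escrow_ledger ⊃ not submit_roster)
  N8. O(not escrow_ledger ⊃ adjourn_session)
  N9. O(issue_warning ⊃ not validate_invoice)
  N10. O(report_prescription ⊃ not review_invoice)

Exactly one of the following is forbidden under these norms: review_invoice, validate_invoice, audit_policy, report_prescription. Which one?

F(not submit_roster) at premise 4 means O(submit_roster).
The contrapositive of premise 7 (O(escrow_ledger ⊃ not submit_roster)) is O(submit_roster ⊃ not escrow_ledger), and O(submit_roster) is already established, so O(not escrow_ledger).
From O(not escrow_ledger) and premise 8, O(not escrow_ledger ⊃ adjourn_session), we obtain O(adjourn_session).
The contrapositive of premise 5 (O(not review_invoice ⊃ not adjourn_session)) is O(adjourn_session ⊃ review_invoice), and O(adjourn_session) is already established, so O(review_invoice).
Premise 10, O(report_prescription ⊃ not review_invoice), contraposes to O(review_invoice ⊃ not report_prescription); with O(review_invoice) we get O(not report_prescription).
So O(not report_prescription) holds, i.e. report_prescription is forbidden. None of the other listed options is forbidden under the premises.

report_prescription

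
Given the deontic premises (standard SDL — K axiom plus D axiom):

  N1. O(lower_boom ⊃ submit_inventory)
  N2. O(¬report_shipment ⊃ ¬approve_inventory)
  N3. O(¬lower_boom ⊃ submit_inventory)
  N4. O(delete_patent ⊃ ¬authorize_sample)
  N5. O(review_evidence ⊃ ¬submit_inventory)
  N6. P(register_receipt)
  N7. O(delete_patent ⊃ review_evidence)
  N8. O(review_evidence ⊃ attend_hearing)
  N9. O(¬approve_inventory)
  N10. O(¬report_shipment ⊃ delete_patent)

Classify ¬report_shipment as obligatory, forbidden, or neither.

Premises 3 and 1 are O(¬lower_boom ⊃ submit_inventory) and O(lower_boom ⊃ submit_inventory); every ideal world satisfies ¬lower_boom or lower_boom, so in either case submit_inventory holds — hence O(submit_inventory).
Premise 5 is O(review_evidence ⊃ ¬submit_inventory); contrapositively O(submit_inventory ⊃ ¬review_evidence). Since O(submit_inventory) holds, K gives O(¬review_evidence).
The contrapositive of premise 7 (O(delete_patent ⊃ review_evidence)) is O(¬review_evidence ⊃ ¬delete_patent), and O(¬review_evidence) is already established, so O(¬delete_patent).
The contrapositive of premise 10 (O(¬report_shipment ⊃ delete_patent)) is O(¬delete_patent ⊃ report_shipment), and O(¬delete_patent) is already established, so O(report_shipment).
Premises 2, 4, 6, 8, 9 do not contribute to this derivation.
Thus O(report_shipment), which is F(¬report_shipment): ¬report_shipment is forbidden.

Forbidden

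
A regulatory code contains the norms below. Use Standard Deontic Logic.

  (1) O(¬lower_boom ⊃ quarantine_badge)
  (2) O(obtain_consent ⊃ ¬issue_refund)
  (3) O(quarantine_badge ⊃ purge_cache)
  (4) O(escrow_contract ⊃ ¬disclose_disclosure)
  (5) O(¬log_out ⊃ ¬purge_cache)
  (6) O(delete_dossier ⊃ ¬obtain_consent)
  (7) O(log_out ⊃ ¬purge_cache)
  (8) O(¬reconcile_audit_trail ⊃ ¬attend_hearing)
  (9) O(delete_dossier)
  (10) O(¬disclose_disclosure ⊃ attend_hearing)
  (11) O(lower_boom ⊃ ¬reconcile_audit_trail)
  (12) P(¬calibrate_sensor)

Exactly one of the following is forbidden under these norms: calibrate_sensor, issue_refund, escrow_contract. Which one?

By case analysis on ¬log_out: premise 5 gives O(¬log_out ⊃ ¬purge_cache) and premise 7 gives O(log_out ⊃ ¬purge_cache), so O(¬purge_cache) either way.
Premise 3, O(quarantine_badge ⊃ purge_cache), contraposes to O(¬purge_cache ⊃ ¬quarantine_badge); with O(¬purge_cache) we get O(¬quarantine_badge).
Premise 1 is O(¬lower_boom ⊃ quarantine_badge); contrapositively O(¬quarantine_badge ⊃ lower_boom). Since O(¬quarantine_badge) holds, K gives O(lower_boom).
Premise 11 is O(lower_boom ⊃ ¬reconcile_audit_trail); since O(lower_boom), deontic closure gives O(¬reconcile_audit_trail).
With premise 8, O(¬reconcile_audit_trail ⊃ ¬attend_hearing), the K-axiom yields O(¬attend_hearing).
The contrapositive of premise 10 (O(¬disclose_disclosure ⊃ attend_hearing)) is O(¬attend_hearing ⊃ disclose_disclosure), and O(¬attend_hearing) is already established, so O(disclose_disclosure).
Premise 4 is O(escrow_contract ⊃ ¬disclose_disclosure); contrapositively O(disclose_disclosure ⊃ ¬escrow_contract). Since O(disclose_disclosure) holds, K gives O(¬escrow_contract).
So O(¬escrow_contract) holds, i.e. escrow_contract is forbidden. None of the other listed options is forbidden under the premises.

escrow_contract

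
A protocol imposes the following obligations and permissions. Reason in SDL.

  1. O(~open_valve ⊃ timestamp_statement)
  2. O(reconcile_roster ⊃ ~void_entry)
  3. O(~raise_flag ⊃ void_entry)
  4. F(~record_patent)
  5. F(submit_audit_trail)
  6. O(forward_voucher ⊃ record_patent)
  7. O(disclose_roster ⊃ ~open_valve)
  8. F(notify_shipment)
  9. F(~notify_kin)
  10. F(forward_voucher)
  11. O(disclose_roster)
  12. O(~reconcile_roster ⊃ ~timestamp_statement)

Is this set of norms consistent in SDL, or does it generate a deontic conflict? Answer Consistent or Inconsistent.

Consistent

Premise 6 is O(forward_voucher ⊃ record_patent); even if O(record_patent) held, inferring O(forward_voucher) would be affirming the consequent — invalid.
So O(forward_voucher) is not derivable, and the apparent clash with O(~forward_voucher) does not arise.
A world satisfying every obligation exists (e.g. disclose_roster=true, forward_voucher=false, notify_kin=true, notify_shipment=false, open_valve=false, raise_flag=true, reconcile_roster=true, record_patent=true, submit_audit_trail=false, timestamp_statement=true, void_entry=false); no atom is both obligatory and forbidden, so the set is consistent.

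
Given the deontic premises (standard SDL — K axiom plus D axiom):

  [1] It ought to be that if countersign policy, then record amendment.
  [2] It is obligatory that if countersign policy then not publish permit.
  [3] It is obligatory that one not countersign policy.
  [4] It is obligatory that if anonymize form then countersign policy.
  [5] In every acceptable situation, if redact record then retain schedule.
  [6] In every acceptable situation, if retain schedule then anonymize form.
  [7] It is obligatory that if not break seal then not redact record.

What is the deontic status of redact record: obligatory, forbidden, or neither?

From premise 3 we have O(¬countersign_policy).
Premise 4 is O(anonymize_form → countersign_policy); contrapositively O(¬countersign_policy → ¬anonymize_form). Since O(¬countersign_policy) holds, K gives O(¬anonymize_form).
The contrapositive of premise 6 (O(retain_schedule → anonymize_form)) is O(¬anonymize_form → ¬retain_schedule), and O(¬anonymize_form) is already established, so O(¬retain_schedule).
Premise 5 is O(redact_record → retain_schedule); contrapositively O(¬retain_schedule → ¬redact_record). Since O(¬retain_schedule) holds, K gives O(¬redact_record).
Premises 1, 2, 7 do not contribute to this derivation.
Thus O(¬redact_record), which is F(redact_record): redact_record is forbidden.

Forbidden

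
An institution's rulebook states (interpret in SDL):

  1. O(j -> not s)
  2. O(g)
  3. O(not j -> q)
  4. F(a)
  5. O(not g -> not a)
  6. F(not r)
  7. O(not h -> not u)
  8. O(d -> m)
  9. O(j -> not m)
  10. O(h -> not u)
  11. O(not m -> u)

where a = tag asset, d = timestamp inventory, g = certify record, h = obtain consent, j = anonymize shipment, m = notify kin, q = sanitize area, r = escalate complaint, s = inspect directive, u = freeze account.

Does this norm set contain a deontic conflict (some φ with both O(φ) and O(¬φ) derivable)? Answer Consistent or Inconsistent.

Consistent

Premise 5 is O(not g -> not a); even if O(not a) held, inferring O(not g) would be affirming the consequent — invalid.
So O(not g) is not derivable, and the apparent clash with O(g) does not arise.
A world satisfying every obligation exists (e.g. a=false, d=false, g=true, h=false, j=false, m=true, q=true, r=true, s=false, u=false); no atom is both obligatory and forbidden, so the set is consistent.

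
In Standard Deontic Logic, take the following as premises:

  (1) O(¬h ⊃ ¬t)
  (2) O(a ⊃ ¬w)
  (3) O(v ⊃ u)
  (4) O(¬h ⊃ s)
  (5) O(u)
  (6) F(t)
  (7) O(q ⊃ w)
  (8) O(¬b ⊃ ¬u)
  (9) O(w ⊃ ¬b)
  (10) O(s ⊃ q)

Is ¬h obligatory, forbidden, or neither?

From premise 5 we have O(u).
Premise 8 is O(¬b ⊃ ¬u); contrapositively O(u ⊃ b). Since O(u) holds, K gives O(b).
Premise 9, O(w ⊃ ¬b), contraposes to O(b ⊃ ¬w); with O(b) we get O(¬w).
The contrapositive of premise 7 (O(q ⊃ w)) is O(¬w ⊃ ¬q), and O(¬w) is already established, so O(¬q).
Premise 10 is O(s ⊃ q); contrapositively O(¬q ⊃ ¬s). Since O(¬q) holds, K gives O(¬s).
Premise 4, O(¬h ⊃ s), contraposes to O(¬s ⊃ h); with O(¬s) we get O(h).
Premises 1, 2, 3, 6 do not contribute to this derivation.
Thus O(h), which is F(¬h): ¬h is forbidden.

Forbidden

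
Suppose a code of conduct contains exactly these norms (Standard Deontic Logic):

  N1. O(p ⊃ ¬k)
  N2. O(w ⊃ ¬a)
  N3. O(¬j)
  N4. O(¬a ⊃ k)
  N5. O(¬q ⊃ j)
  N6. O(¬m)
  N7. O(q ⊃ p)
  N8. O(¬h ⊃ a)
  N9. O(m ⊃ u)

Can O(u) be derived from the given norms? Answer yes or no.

Premise 9 is O(m ⊃ u), but O(m) is not derivable from the premises, so it does not yield O(u).
No other premise forces O(u). An ideal world satisfying every premise can still have u false, so O(u) is not derivable.

No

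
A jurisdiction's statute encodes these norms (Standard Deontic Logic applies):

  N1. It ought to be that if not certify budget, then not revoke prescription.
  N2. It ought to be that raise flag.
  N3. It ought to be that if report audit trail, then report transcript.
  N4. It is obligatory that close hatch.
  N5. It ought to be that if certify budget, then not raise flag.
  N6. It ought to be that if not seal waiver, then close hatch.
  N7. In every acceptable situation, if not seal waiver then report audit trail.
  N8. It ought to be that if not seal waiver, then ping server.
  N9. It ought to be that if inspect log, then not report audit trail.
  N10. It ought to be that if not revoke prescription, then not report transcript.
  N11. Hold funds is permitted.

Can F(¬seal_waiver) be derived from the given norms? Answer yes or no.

Yes

From premise 2 we have O(raise_flag).
Premise 5 is O(certify_budget → ¬raise_flag); contrapositively O(raise_flag → ¬certify_budget). Since O(raise_flag) holds, K gives O(¬certify_budget).
Applying K to premise 1 (O(¬certify_budget → ¬revoke_prescription)) and O(¬certify_budget) yields O(¬revoke_prescription).
Applying K to premise 10 (O(¬revoke_prescription → ¬report_transcript)) and O(¬revoke_prescription) yields O(¬report_transcript).
The contrapositive of premise 3 (O(report_audit_trail → report_transcript)) is O(¬report_transcript → ¬report_audit_trail), and O(¬report_transcript) is already established, so O(¬report_audit_trail).
The contrapositive of premise 7 (O(¬seal_waiver → report_audit_trail)) is O(¬report_audit_trail → seal_waiver), and O(¬report_audit_trail) is already established, so O(seal_waiver).
Premises 4, 6, 8, 9, 11 do not contribute to this derivation.
So O(seal_waiver) holds, i.e. F(¬seal_waiver). The claim follows.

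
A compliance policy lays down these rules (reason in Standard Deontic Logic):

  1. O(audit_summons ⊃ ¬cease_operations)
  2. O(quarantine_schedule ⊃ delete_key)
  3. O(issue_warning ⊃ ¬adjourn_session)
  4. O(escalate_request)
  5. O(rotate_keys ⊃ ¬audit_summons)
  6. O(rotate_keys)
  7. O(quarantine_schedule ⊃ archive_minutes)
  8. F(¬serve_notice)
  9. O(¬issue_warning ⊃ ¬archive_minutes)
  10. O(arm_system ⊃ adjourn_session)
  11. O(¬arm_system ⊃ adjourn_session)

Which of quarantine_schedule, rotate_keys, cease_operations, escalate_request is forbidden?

quarantine_schedule

Premises 10 and 11 cover both cases: O(arm_system ⊃ adjourn_session) and O(¬arm_system ⊃ adjourn_session). Since arm_system ∨ ¬arm_system is a tautology, O(adjourn_session) follows.
Premise 3, O(issue_warning ⊃ ¬adjourn_session), contraposes to O(adjourn_session ⊃ ¬issue_warning); with O(adjourn_session) we get O(¬issue_warning).
Applying K to premise 9 (O(¬issue_warning ⊃ ¬archive_minutes)) and O(¬issue_warning) yields O(¬archive_minutes).
Premise 7 is O(quarantine_schedule ⊃ archive_minutes); contrapositively O(¬archive_minutes ⊃ ¬quarantine_schedule). Since O(¬archive_minutes) holds, K gives O(¬quarantine_schedule).
So O(¬quarantine_schedule) holds, i.e. quarantine_schedule is forbidden. None of the other listed options is forbidden under the premises.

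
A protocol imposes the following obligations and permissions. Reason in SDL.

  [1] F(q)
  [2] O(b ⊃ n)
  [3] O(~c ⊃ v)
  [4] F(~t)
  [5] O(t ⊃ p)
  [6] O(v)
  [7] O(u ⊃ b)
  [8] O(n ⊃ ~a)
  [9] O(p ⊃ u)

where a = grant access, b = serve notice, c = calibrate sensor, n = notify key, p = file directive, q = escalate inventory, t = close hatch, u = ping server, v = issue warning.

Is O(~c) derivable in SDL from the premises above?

No

Premise 3 is O(~c ⊃ v); even if O(v) held, inferring O(~c) would be affirming the consequent — invalid.
No other premise forces O(~c). An ideal world satisfying every premise can still have ~c false, so O(~c) is not derivable.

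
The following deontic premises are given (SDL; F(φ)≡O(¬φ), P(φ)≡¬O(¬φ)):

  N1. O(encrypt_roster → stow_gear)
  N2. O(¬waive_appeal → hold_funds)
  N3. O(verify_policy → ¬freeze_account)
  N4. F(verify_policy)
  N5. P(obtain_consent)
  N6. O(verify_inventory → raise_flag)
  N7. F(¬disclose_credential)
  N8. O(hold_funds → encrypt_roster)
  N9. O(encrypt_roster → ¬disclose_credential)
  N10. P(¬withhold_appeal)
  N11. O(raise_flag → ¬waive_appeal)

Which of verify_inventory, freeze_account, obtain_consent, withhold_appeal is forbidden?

Premise 7 is F(¬disclose_credential), i.e. O(disclose_credential).
The contrapositive of premise 9 (O(encrypt_roster → ¬disclose_credential)) is O(disclose_credential → ¬encrypt_roster), and O(disclose_credential) is already established, so O(¬encrypt_roster).
The contrapositive of premise 8 (O(hold_funds → encrypt_roster)) is O(¬encrypt_roster → ¬hold_funds), and O(¬encrypt_roster) is already established, so O(¬hold_funds).
The contrapositive of premise 2 (O(¬waive_appeal → hold_funds)) is O(¬hold_funds → waive_appeal), and O(¬hold_funds) is already established, so O(waive_appeal).
The contrapositive of premise 11 (O(raise_flag → ¬waive_appeal)) is O(waive_appeal → ¬raise_flag), and O(waive_appeal) is already established, so O(¬raise_flag).
The contrapositive of premise 6 (O(verify_inventory → raise_flag)) is O(¬raise_flag → ¬verify_inventory), and O(¬raise_flag) is already established, so O(¬verify_inventory).
So O(¬verify_inventory) holds, i.e. verify_inventory is forbidden. None of the other listed options is forbidden under the premises.

verify_inventory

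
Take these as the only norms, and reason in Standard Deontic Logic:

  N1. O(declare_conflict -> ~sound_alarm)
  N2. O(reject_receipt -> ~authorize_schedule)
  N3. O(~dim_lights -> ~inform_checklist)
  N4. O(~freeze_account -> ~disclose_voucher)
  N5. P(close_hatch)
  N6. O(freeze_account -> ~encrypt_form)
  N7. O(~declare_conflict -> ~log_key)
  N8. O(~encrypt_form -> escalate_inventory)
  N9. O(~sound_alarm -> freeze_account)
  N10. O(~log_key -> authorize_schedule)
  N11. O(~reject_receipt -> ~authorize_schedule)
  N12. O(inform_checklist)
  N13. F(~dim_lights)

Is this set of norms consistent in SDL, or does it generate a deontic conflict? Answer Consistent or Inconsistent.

Premise 3 is O(~dim_lights -> ~inform_checklist), but O(~dim_lights) is not derivable from the premises, so it does not yield O(~inform_checklist).
So O(~inform_checklist) is not derivable, and the apparent clash with O(inform_checklist) does not arise.
A world satisfying every obligation exists (e.g. authorize_schedule=false, close_hatch=false, declare_conflict=true, dim_lights=true, disclose_voucher=false, encrypt_form=false, escalate_inventory=true, freeze_account=true, inform_checklist=true, log_key=true, reject_receipt=false, sound_alarm=false); no atom is both obligatory and forbidden, so the set is consistent.

Consistent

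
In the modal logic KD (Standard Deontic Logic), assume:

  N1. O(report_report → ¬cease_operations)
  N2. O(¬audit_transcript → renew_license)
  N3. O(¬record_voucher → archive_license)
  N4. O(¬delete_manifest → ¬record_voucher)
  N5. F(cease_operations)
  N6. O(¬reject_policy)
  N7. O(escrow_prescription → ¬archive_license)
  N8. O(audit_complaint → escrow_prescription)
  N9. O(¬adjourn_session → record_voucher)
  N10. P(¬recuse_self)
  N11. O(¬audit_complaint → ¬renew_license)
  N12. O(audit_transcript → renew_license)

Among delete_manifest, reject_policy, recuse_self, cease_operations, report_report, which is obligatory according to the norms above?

delete_manifest

Premises 12 and 2 cover both cases: O(audit_transcript → renew_license) and O(¬audit_transcript → renew_license). Since audit_transcript ∨ ¬audit_transcript is a tautology, O(renew_license) follows.
Premise 11, O(¬audit_complaint → ¬renew_license), contraposes to O(renew_license → audit_complaint); with O(renew_license) we get O(audit_complaint).
With premise 8, O(audit_complaint → escrow_prescription), the K-axiom yields O(escrow_prescription).
With premise 7, O(escrow_prescription → ¬archive_license), the K-axiom yields O(¬archive_license).
Premise 3 is O(¬record_voucher → archive_license); contrapositively O(¬archive_license → record_voucher). Since O(¬archive_license) holds, K gives O(record_voucher).
Premise 4 is O(¬delete_manifest → ¬record_voucher); contrapositively O(record_voucher → delete_manifest). Since O(record_voucher) holds, K gives O(delete_manifest).
So O(delete_manifest) holds — delete_manifest is obligatory. None of the other listed options is made obligatory by any chain of premises.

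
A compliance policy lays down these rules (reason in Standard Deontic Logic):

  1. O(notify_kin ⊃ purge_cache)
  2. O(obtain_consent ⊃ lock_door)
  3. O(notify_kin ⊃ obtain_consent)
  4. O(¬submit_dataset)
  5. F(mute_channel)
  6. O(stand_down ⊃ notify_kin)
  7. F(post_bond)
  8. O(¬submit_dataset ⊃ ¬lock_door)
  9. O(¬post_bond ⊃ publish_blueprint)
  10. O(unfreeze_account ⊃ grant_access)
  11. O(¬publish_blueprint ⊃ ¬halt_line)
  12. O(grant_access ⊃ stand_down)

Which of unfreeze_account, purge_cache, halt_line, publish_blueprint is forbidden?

unfreeze_account

Premise 4 states O(¬submit_dataset) outright.
With premise 8, O(¬submit_dataset ⊃ ¬lock_door), the K-axiom yields O(¬lock_door).
The contrapositive of premise 2 (O(obtain_consent ⊃ lock_door)) is O(¬lock_door ⊃ ¬obtain_consent), and O(¬lock_door) is already established, so O(¬obtain_consent).
The contrapositive of premise 3 (O(notify_kin ⊃ obtain_consent)) is O(¬obtain_consent ⊃ ¬notify_kin), and O(¬obtain_consent) is already established, so O(¬notify_kin).
The contrapositive of premise 6 (O(stand_down ⊃ notify_kin)) is O(¬notify_kin ⊃ ¬stand_down), and O(¬notify_kin) is already established, so O(¬stand_down).
Premise 12, O(grant_access ⊃ stand_down), contraposes to O(¬stand_down ⊃ ¬grant_access); with O(¬stand_down) we get O(¬grant_access).
The contrapositive of premise 10 (O(unfreeze_account ⊃ grant_access)) is O(¬grant_access ⊃ ¬unfreeze_account), and O(¬grant_access) is already established, so O(¬unfreeze_account).
So O(¬unfreeze_account) holds, i.e. unfreeze_account is forbidden. None of the other listed options is forbidden under the premises.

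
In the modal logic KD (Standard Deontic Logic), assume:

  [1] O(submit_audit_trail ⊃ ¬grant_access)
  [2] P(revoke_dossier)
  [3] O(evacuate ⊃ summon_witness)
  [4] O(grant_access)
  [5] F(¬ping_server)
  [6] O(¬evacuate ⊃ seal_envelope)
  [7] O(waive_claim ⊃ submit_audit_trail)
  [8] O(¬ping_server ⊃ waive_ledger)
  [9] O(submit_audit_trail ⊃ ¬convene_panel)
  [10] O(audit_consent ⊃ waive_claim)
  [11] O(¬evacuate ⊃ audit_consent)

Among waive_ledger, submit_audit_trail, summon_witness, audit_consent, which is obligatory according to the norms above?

summon_witness

Premise 4 gives O(grant_access).
The contrapositive of premise 1 (O(submit_audit_trail ⊃ ¬grant_access)) is O(grant_access ⊃ ¬submit_audit_trail), and O(grant_access) is already established, so O(¬submit_audit_trail).
Premise 7, O(waive_claim ⊃ submit_audit_trail), contraposes to O(¬submit_audit_trail ⊃ ¬waive_claim); with O(¬submit_audit_trail) we get O(¬waive_claim).
The contrapositive of premise 10 (O(audit_consent ⊃ waive_claim)) is O(¬waive_claim ⊃ ¬audit_consent), and O(¬waive_claim) is already established, so O(¬audit_consent).
Premise 11, O(¬evacuate ⊃ audit_consent), contraposes to O(¬audit_consent ⊃ evacuate); with O(¬audit_consent) we get O(evacuate).
Premise 3 is O(evacuate ⊃ summon_witness); since O(evacuate), deontic closure gives O(summon_witness).
So O(summon_witness) holds — summon_witness is obligatory. None of the other listed options is made obligatory by any chain of premises.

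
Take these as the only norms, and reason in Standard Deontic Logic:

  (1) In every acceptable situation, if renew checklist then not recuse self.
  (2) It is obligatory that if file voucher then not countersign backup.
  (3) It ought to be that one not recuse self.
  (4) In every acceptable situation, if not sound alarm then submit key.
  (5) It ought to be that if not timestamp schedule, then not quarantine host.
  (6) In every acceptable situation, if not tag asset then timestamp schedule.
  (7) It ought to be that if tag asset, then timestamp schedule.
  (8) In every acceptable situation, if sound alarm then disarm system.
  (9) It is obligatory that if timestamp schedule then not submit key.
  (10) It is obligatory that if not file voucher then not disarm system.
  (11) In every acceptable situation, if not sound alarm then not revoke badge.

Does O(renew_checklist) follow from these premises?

No

Premise 1 is O(renew_checklist → ¬recuse_self); even if O(¬recuse_self) held, inferring O(renew_checklist) would be affirming the consequent — invalid.
No other premise forces O(renew_checklist). An ideal world satisfying every premise can still have renew_checklist false, so O(renew_checklist) is not derivable.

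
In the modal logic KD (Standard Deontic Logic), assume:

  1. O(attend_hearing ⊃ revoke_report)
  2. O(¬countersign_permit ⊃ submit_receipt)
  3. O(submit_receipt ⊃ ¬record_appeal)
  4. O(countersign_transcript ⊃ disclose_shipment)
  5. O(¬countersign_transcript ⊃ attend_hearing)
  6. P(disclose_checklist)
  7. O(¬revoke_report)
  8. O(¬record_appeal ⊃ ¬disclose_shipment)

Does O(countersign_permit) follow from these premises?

From premise 7 we have O(¬revoke_report).
The contrapositive of premise 1 (O(attend_hearing ⊃ revoke_report)) is O(¬revoke_report ⊃ ¬attend_hearing), and O(¬revoke_report) is already established, so O(¬attend_hearing).
Premise 5, O(¬countersign_transcript ⊃ attend_hearing), contraposes to O(¬attend_hearing ⊃ countersign_transcript); with O(¬attend_hearing) we get O(countersign_transcript).
With premise 4, O(countersign_transcript ⊃ disclose_shipment), the K-axiom yields O(disclose_shipment).
Premise 8 is O(¬record_appeal ⊃ ¬disclose_shipment); contrapositively O(disclose_shipment ⊃ record_appeal). Since O(disclose_shipment) holds, K gives O(record_appeal).
Premise 3 is O(submit_receipt ⊃ ¬record_appeal); contrapositively O(record_appeal ⊃ ¬submit_receipt). Since O(record_appeal) holds, K gives O(¬submit_receipt).
The contrapositive of premise 2 (O(¬countersign_permit ⊃ submit_receipt)) is O(¬submit_receipt ⊃ countersign_permit), and O(¬submit_receipt) is already established, so O(countersign_permit).
Premise 6 does not contribute to this derivation.
So O(countersign_permit) follows.

Yes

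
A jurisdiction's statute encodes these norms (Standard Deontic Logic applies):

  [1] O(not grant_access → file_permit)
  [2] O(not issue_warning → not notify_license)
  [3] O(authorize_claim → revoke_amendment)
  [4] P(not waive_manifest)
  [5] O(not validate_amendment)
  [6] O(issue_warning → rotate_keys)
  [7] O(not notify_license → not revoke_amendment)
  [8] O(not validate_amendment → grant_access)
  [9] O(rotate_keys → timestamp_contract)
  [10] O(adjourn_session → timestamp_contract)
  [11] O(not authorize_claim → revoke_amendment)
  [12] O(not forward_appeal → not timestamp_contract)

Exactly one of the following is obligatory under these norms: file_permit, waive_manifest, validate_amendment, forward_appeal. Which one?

Premises 3 and 11 are O(authorize_claim → revoke_amendment) and O(not authorize_claim → revoke_amendment); every ideal world satisfies authorize_claim or not authorize_claim, so in either case revoke_amendment holds — hence O(revoke_amendment).
Premise 7 is O(not notify_license → not revoke_amendment); contrapositively O(revoke_amendment → notify_license). Since O(revoke_amendment) holds, K gives O(notify_license).
The contrapositive of premise 2 (O(not issue_warning → not notify_license)) is O(notify_license → issue_warning), and O(notify_license) is already established, so O(issue_warning).
Premise 6 is O(issue_warning → rotate_keys); since O(issue_warning), deontic closure gives O(rotate_keys).
Applying K to premise 9 (O(rotate_keys → timestamp_contract)) and O(rotate_keys) yields O(timestamp_contract).
Premise 12, O(not forward_appeal → not timestamp_contract), contraposes to O(timestamp_contract → forward_appeal); with O(timestamp_contract) we get O(forward_appeal).
So O(forward_appeal) holds — forward_appeal is obligatory. None of the other listed options is made obligatory by any chain of premises.

forward_appeal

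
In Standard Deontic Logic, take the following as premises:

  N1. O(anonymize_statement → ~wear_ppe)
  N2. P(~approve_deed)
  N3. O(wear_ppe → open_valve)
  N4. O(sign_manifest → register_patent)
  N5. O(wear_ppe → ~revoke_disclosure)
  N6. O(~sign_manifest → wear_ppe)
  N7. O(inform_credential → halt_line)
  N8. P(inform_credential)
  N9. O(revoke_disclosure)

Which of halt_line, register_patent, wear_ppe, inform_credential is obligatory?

Premise 9 states O(revoke_disclosure) outright.
Premise 5 is O(wear_ppe → ~revoke_disclosure); contrapositively O(revoke_disclosure → ~wear_ppe). Since O(revoke_disclosure) holds, K gives O(~wear_ppe).
Premise 6 is O(~sign_manifest → wear_ppe); contrapositively O(~wear_ppe → sign_manifest). Since O(~wear_ppe) holds, K gives O(sign_manifest).
From O(sign_manifest) and premise 4, O(sign_manifest → register_patent), we obtain O(register_patent).
So O(register_patent) holds — register_patent is obligatory. None of the other listed options is made obligatory by any chain of premises.

register_patent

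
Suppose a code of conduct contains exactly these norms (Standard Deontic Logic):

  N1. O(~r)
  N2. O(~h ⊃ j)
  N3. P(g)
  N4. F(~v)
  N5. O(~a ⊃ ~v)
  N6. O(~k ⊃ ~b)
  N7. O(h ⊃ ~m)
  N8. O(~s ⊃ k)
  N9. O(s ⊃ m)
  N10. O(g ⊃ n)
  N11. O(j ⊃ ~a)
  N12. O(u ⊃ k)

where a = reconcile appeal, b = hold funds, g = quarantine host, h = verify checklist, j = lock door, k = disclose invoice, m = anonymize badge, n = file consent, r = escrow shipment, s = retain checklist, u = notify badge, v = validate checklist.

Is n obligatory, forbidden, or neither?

Neither

Premise 10 is O(g ⊃ n), but O(g) is not derivable from the premises (the permission P(g) asserts only ~O(~g), not O(g)), so it does not yield O(n).
No premise or chain of K-axiom applications forces O(n), and none forces O(~n). So n is neither obligatory nor forbidden under these norms.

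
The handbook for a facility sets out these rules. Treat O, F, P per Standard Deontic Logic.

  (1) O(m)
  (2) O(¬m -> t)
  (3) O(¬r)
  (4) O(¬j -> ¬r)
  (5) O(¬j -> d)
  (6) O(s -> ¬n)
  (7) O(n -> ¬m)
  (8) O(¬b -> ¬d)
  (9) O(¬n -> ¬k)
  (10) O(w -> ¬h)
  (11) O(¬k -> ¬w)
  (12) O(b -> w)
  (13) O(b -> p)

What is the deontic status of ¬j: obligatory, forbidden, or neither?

From premise 1 we have O(m).
The contrapositive of premise 7 (O(n -> ¬m)) is O(m -> ¬n), and O(m) is already established, so O(¬n).
Applying K to premise 9 (O(¬n -> ¬k)) and O(¬n) yields O(¬k).
Premise 11 is O(¬k -> ¬w); since O(¬k), deontic closure gives O(¬w).
Premise 12, O(b -> w), contraposes to O(¬w -> ¬b); with O(¬w) we get O(¬b).
From O(¬b) and premise 8, O(¬b -> ¬d), we obtain O(¬d).
The contrapositive of premise 5 (O(¬j -> d)) is O(¬d -> j), and O(¬d) is already established, so O(j).
Premises 2, 3, 4, 6, 10, 13 do not contribute to this derivation.
Thus O(j), which is F(¬j): ¬j is forbidden.

Forbidden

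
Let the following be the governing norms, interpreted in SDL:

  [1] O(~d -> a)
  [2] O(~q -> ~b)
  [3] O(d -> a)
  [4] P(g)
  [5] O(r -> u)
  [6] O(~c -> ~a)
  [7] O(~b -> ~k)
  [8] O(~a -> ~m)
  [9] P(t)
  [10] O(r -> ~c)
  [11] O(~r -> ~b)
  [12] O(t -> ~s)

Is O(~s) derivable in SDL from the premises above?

No

Premise 12 is O(t -> ~s), but O(t) is not derivable from the premises (the permission P(t) asserts only ~O(~t), not O(t)), so it does not yield O(~s).
No other premise forces O(~s). An ideal world satisfying every premise can still have ~s false, so O(~s) is not derivable.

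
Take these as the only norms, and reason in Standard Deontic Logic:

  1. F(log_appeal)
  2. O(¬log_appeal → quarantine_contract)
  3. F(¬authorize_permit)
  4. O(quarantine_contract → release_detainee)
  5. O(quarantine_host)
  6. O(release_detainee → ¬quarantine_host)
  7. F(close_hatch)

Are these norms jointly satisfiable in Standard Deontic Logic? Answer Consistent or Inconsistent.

Inconsistent

Premise 5 states O(quarantine_host) outright.
Premise 6 is O(release_detainee → ¬quarantine_host); contrapositively O(quarantine_host → ¬release_detainee). Since O(quarantine_host) holds, K gives O(¬release_detainee).
Premise 4 is O(quarantine_contract → release_detainee); contrapositively O(¬release_detainee → ¬quarantine_contract). Since O(¬release_detainee) holds, K gives O(¬quarantine_contract).
Premise 2, O(¬log_appeal → quarantine_contract), contraposes to O(¬quarantine_contract → log_appeal); with O(¬quarantine_contract) we get O(log_appeal).
Yet premise 1 is F(log_appeal), i.e. O(¬log_appeal).
We now have both O(log_appeal) and O(¬log_appeal) — log_appeal is simultaneously obligatory and forbidden, violating the D-axiom.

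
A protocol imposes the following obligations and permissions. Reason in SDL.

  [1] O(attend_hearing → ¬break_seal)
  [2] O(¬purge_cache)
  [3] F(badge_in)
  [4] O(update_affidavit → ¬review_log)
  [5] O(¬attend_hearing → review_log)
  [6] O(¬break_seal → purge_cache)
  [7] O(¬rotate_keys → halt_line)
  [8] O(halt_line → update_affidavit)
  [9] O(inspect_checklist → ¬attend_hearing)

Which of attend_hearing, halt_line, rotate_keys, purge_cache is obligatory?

rotate_keys

Premise 2 gives O(¬purge_cache).
The contrapositive of premise 6 (O(¬break_seal → purge_cache)) is O(¬purge_cache → break_seal), and O(¬purge_cache) is already established, so O(break_seal).
The contrapositive of premise 1 (O(attend_hearing → ¬break_seal)) is O(break_seal → ¬attend_hearing), and O(break_seal) is already established, so O(¬attend_hearing).
With premise 5, O(¬attend_hearing → review_log), the K-axiom yields O(review_log).
The contrapositive of premise 4 (O(update_affidavit → ¬review_log)) is O(review_log → ¬update_affidavit), and O(review_log) is already established, so O(¬update_affidavit).
Premise 8 is O(halt_line → update_affidavit); contrapositively O(¬update_affidavit → ¬halt_line). Since O(¬update_affidavit) holds, K gives O(¬halt_line).
Premise 7, O(¬rotate_keys → halt_line), contraposes to O(¬halt_line → rotate_keys); with O(¬halt_line) we get O(rotate_keys).
So O(rotate_keys) holds — rotate_keys is obligatory. None of the other listed options is made obligatory by any chain of premises.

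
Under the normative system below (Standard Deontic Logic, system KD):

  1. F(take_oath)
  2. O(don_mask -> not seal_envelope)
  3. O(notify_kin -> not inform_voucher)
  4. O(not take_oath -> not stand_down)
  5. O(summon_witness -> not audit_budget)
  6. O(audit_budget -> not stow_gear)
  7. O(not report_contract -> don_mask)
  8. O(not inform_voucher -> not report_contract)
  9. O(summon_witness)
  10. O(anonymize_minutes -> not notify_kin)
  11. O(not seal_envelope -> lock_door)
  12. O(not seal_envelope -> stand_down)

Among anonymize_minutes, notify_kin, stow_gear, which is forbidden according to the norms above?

Premise 1, F(take_oath), is equivalent to O(not take_oath).
Applying K to premise 4 (O(not take_oath -> not stand_down)) and O(not take_oath) yields O(not stand_down).
Premise 12 is O(not seal_envelope -> stand_down); contrapositively O(not stand_down -> seal_envelope). Since O(not stand_down) holds, K gives O(seal_envelope).
Premise 2, O(don_mask -> not seal_envelope), contraposes to O(seal_envelope -> not don_mask); with O(seal_envelope) we get O(not don_mask).
Premise 7, O(not report_contract -> don_mask), contraposes to O(not don_mask -> report_contract); with O(not don_mask) we get O(report_contract).
The contrapositive of premise 8 (O(not inform_voucher -> not report_contract)) is O(report_contract -> inform_voucher), and O(report_contract) is already established, so O(inform_voucher).
The contrapositive of premise 3 (O(notify_kin -> not inform_voucher)) is O(inform_voucher -> not notify_kin), and O(inform_voucher) is already established, so O(not notify_kin).
So O(not notify_kin) holds, i.e. notify_kin is forbidden. None of the other listed options is forbidden under the premises.

notify_kin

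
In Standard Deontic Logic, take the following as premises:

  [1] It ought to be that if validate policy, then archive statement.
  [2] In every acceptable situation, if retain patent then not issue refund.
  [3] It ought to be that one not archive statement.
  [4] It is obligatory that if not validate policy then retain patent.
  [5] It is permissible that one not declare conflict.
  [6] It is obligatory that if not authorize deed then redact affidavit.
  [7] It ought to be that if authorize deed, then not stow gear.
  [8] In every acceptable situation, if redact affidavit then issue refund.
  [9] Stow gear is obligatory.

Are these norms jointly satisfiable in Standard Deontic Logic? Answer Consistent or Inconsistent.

Premise 9 gives O(stow_gear).
The contrapositive of premise 7 (O(authorize_deed → ¬stow_gear)) is O(stow_gear → ¬authorize_deed), and O(stow_gear) is already established, so O(¬authorize_deed).
Premise 6 is O(¬authorize_deed → redact_affidavit); since O(¬authorize_deed), deontic closure gives O(redact_affidavit).
From O(redact_affidavit) and premise 8, O(redact_affidavit → issue_refund), we obtain O(issue_refund).
Premise 2, O(retain_patent → ¬issue_refund), contraposes to O(issue_refund → ¬retain_patent); with O(issue_refund) we get O(¬retain_patent).
The contrapositive of premise 4 (O(¬validate_policy → retain_patent)) is O(¬retain_patent → validate_policy), and O(¬retain_patent) is already established, so O(validate_policy).
With premise 1, O(validate_policy → archive_statement), the K-axiom yields O(archive_statement).
Yet premise 3 states O(¬archive_statement).
We now have both O(archive_statement) and O(¬archive_statement) — archive_statement is simultaneously obligatory and forbidden, violating the D-axiom.

Inconsistent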